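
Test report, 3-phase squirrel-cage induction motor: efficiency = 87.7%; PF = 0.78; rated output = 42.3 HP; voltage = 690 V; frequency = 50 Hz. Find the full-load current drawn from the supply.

38.6 A

P_out = 42.3 × 746 = 31556 W
P_in = P_out / η = 31556 / 0.877 = 35982 W
I_L = P_in / (√3·V_L·cosφ) = 35982 / (1.732 × 690 × 0.78) = 38.6 A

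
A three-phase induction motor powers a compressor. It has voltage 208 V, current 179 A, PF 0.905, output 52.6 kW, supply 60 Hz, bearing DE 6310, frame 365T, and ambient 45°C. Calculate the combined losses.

5.76 kW

P_in = √3·V·I·cosφ = 1.732×208×179×0.905 = 58360 W
P_out = 52600 W
Losses = P_in − P_out = 58360 − 52600 = 5760 W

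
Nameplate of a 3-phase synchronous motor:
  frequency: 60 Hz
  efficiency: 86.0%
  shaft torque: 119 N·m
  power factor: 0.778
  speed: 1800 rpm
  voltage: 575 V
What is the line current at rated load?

ω = 2π×1800/60 = 188.5 rad/s; P_out = τω = 119 × 188.5 = 22432 W
P_in = P_out / η = 22432 / 0.860 = 26084 W
I_L = P_in / (√3·V_L·cosφ) = 26084 / (1.732 × 575 × 0.778) = 33.7 A

33.7 A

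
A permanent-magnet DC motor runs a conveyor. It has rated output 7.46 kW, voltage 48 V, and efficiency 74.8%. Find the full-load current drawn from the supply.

P_out = 7.46 kW = 7460 W
P_in = P_out / η = 7460 / 0.748 = 9973 W
I = P_in / V = 9973 / 48 = 208 A

208 A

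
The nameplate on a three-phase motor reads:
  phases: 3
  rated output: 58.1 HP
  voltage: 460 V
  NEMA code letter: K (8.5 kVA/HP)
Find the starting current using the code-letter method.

S_LR = 8.5 × 58.1 = 493.85 kVA
I_LR = S_LR/(√3·V_L) = 493850/(1.732×460) = 620 A

620 A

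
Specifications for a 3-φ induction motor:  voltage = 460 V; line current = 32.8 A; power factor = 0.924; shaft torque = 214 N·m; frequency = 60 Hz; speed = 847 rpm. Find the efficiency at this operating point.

ω = 2π × 847/60 = 88.7 rad/s; P_out = τω = 214 × 88.7 = 18982 W
P_in = √3·V_L·I_L·cosφ = 1.732 × 460 × 32.8 × 0.924 = 24146 W
η = P_out / P_in = 18982 / 24146 = 0.786 = 78.6%

78.6 %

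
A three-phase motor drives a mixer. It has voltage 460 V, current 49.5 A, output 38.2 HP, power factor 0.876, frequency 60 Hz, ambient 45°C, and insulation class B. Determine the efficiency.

P_out = 38.2 × 746 = 28497 W
P_in = √3·V_L·I_L·cosφ = 1.732 × 460 × 49.5 × 0.876 = 34547 W
η = P_out / P_in = 28497 / 34547 = 0.825 = 82.5%

82.5 %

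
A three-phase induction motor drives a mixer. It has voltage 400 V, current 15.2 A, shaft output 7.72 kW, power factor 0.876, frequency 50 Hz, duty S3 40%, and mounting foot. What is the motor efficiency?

83.7 %

P_out = 7.72 kW = 7720 W
P_in = √3·V_L·I_L·cosφ = 1.732 × 400 × 15.2 × 0.876 = 9225 W
η = P_out / P_in = 7720 / 9225 = 0.837 = 83.7%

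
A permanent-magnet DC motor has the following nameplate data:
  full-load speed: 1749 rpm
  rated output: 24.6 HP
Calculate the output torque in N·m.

100 N·m

P_out = 24.6 × 746 = 18352 W
ω = 2π × 1749/60 = 183.2 rad/s
τ = P_out/ω = 18352/183.2 = 100 N·m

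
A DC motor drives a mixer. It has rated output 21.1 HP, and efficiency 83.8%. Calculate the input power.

18.8 kW

P_out = 21.1 × 746 = 15741 W
P_in = P_out/η = 15741/0.838 = 18784 W = 18.8 kW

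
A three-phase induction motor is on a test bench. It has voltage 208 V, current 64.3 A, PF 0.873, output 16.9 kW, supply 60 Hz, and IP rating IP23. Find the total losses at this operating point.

3320 W

P_in = √3·V·I·cosφ = 1.732×208×64.3×0.873 = 20223 W
P_out = 16900 W
Losses = P_in − P_out = 20223 − 16900 = 3323 W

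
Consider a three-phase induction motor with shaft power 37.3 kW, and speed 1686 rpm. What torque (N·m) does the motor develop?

ω = 2π × 1686/60 = 176.6 rad/s
τ = P/ω = 37300/176.6 = 211 N·m

211 N·m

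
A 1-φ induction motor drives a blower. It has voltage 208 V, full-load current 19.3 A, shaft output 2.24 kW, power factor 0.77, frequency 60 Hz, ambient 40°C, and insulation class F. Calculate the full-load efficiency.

P_out = 2.24 kW = 2240 W
P_in = V·I·cosφ = 208 × 19.3 × 0.77 = 3091 W
η = P_out / P_in = 2240 / 3091 = 0.725 = 72.5%

72.5 %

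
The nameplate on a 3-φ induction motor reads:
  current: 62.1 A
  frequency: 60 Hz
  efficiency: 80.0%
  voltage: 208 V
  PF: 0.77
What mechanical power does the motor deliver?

13.8 kW

P_in = √3·V·I·cosφ = 1.732 × 208 × 62.1 × 0.77 = 17226 W
P_out = η·P_in = 0.8 × 17226 = 13781 W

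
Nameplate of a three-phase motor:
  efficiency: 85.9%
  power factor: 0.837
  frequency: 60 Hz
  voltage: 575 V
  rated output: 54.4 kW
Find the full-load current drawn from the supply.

76 A

P_out = 54.4 kW = 54400 W
P_in = P_out / η = 54400 / 0.859 = 63329 W
I_L = P_in / (√3·V_L·cosφ) = 63329 / (1.732 × 575 × 0.837) = 76 A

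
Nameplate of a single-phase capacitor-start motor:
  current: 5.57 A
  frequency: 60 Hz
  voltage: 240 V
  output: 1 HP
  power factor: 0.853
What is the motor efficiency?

65.4 %

P_out = 1 × 746 = 746 W
P_in = V·I·cosφ = 240 × 5.57 × 0.853 = 1140 W
η = P_out / P_in = 746 / 1140 = 0.654 = 65.4%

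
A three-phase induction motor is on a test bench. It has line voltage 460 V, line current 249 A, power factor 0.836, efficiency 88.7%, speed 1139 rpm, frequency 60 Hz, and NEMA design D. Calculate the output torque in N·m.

1230 N·m

P_in = √3·V·I·cosφ = 1.732 × 460 × 249 × 0.836 = 165848 W
P_out = η·P_in = 0.887 × 165848 = 147107 W
n = 1139 rpm
ω = 2π×1139/60 = 119.3 rad/s
τ = P_out/ω = 147107/119.3 = 1230 N·m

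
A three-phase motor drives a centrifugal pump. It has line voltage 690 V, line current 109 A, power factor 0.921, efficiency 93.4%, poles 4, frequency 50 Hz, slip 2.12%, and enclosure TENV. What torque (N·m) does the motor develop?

P_in = √3·V·I·cosφ = 1.732 × 690 × 109 × 0.921 = 119973 W
P_out = η·P_in = 0.934 × 119973 = 112055 W
n_s = 120×50/4 = 1500 rpm; n = 1500×(1−0.0212) = 1468 rpm
ω = 2π×1468/60 = 153.7 rad/s
τ = P_out/ω = 112055/153.7 = 729 N·m

729 N·m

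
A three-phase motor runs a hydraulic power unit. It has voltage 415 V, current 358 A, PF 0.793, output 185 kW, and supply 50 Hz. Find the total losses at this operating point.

P_in = √3·V·I·cosφ = 1.732×415×358×0.793 = 204057 W
P_out = 185000 W
Losses = P_in − P_out = 204057 − 185000 = 19057 W

19100 W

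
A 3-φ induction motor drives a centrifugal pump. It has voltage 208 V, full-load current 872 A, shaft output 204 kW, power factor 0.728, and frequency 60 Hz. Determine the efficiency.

89.2 %

P_out = 204 kW = 204000 W
P_in = √3·V_L·I_L·cosφ = 1.732 × 208 × 872 × 0.728 = 228696 W
η = P_out / P_in = 204000 / 228696 = 0.892 = 89.2%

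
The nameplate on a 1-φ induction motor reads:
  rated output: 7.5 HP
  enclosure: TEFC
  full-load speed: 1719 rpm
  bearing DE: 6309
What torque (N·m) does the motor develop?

P_out = 7.5 × 746 = 5595 W
ω = 2π × 1719/60 = 180 rad/s
τ = P_out/ω = 5595/180 = 31.1 N·m

31.1 N·m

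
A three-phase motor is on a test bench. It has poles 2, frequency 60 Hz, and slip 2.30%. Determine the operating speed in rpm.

n_s = 120f/p = 120×60/2 = 3600 rpm
n = n_s(1 − s) = 3600 × (1 − 0.023) = 3517 rpm

3517 rpm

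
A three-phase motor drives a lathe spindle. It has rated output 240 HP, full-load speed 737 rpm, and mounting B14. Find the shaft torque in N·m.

2320 N·m

P_out = 240 × 746 = 179040 W
ω = 2π × 737/60 = 77.18 rad/s
τ = P_out/ω = 179040/77.18 = 2320 N·m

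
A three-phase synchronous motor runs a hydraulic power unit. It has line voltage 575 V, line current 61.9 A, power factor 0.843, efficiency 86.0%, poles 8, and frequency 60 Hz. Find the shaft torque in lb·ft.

P_in = √3·V·I·cosφ = 1.732 × 575 × 61.9 × 0.843 = 51968 W
P_out = η·P_in = 0.86 × 51968 = 44692 W
n = n_s = 120×60/8 = 900 rpm (synchronous)
ω = 2π×900/60 = 94.25 rad/s
τ = P_out/ω = 44692/94.25 = 474.2 N·m
In lb·ft: 474.2/1.356 = 350 lb·ft

350 lb·ft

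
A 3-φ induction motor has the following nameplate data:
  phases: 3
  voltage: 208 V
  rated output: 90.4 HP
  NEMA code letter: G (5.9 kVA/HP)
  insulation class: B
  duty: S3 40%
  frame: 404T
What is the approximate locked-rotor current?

S_LR = 5.9 × 90.4 = 533.36 kVA
I_LR = S_LR/(√3·V_L) = 533360/(1.732×208) = 1480 A

1480 A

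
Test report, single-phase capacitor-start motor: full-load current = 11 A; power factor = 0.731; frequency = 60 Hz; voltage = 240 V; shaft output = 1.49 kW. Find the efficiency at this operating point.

P_out = 1.49 kW = 1490 W
P_in = V·I·cosφ = 240 × 11 × 0.731 = 1930 W
η = P_out / P_in = 1490 / 1930 = 0.772 = 77.2%

77.2 %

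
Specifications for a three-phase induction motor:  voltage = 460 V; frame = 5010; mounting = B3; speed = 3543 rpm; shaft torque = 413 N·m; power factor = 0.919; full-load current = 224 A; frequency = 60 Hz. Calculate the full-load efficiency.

93.4 %

ω = 2π × 3543/60 = 371 rad/s; P_out = τω = 413 × 371 = 153223 W
P_in = √3·V_L·I_L·cosφ = 1.732 × 460 × 224 × 0.919 = 164010 W
η = P_out / P_in = 153223 / 164010 = 0.934 = 93.4%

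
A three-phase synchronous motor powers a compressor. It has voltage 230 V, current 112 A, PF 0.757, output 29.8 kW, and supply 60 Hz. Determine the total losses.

3980 W

P_in = √3·V·I·cosφ = 1.732×230×112×0.757 = 33775 W
P_out = 29800 W
Losses = P_in − P_out = 33775 − 29800 = 3975 W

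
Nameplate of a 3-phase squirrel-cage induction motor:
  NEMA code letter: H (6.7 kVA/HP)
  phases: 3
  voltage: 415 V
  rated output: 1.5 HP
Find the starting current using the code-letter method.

14 A

S_LR = 6.7 × 1.5 = 10.05 kVA
I_LR = S_LR/(√3·V_L) = 10050/(1.732×415) = 14 A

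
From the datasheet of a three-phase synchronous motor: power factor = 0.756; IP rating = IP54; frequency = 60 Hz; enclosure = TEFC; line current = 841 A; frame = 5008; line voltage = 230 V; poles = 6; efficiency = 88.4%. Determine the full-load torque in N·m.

P_in = √3·V·I·cosφ = 1.732 × 230 × 841 × 0.756 = 253276 W
P_out = η·P_in = 0.884 × 253276 = 223896 W
n = n_s = 120×60/6 = 1200 rpm (synchronous)
ω = 2π×1200/60 = 125.7 rad/s
τ = P_out/ω = 223896/125.7 = 1780 N·m

1780 N·m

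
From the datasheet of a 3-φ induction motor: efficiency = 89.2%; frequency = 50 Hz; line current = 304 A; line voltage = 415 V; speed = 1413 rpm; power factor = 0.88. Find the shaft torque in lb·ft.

855 lb·ft

P_in = √3·V·I·cosφ = 1.732 × 415 × 304 × 0.88 = 192288 W
P_out = η·P_in = 0.892 × 192288 = 171521 W
n = 1413 rpm
ω = 2π×1413/60 = 148 rad/s
τ = P_out/ω = 171521/148 = 1159 N·m
In lb·ft: 1159/1.356 = 855 lb·ft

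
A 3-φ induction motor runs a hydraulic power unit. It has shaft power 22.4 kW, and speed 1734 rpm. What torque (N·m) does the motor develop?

ω = 2π × 1734/60 = 181.6 rad/s
τ = P/ω = 22400/181.6 = 123 N·m

123 N·m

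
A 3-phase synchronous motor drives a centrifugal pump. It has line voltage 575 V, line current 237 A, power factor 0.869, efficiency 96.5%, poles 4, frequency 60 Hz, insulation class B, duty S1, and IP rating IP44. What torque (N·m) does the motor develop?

1050 N·m

P_in = √3·V·I·cosφ = 1.732 × 575 × 237 × 0.869 = 205109 W
P_out = η·P_in = 0.965 × 205109 = 197930 W
n = n_s = 120×60/4 = 1800 rpm (synchronous)
ω = 2π×1800/60 = 188.5 rad/s
τ = P_out/ω = 197930/188.5 = 1050 N·m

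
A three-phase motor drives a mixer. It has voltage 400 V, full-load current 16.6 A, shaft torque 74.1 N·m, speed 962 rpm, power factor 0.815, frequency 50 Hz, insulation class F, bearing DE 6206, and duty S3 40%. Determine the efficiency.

79.6 %

ω = 2π × 962/60 = 100.7 rad/s; P_out = τω = 74.1 × 100.7 = 7462 W
P_in = √3·V_L·I_L·cosφ = 1.732 × 400 × 16.6 × 0.815 = 9373 W
η = P_out / P_in = 7462 / 9373 = 0.796 = 79.6%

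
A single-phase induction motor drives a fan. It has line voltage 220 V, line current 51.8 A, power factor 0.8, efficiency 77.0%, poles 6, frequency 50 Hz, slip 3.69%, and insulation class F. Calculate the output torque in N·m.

P_in = V·I·cosφ = 220 × 51.8 × 0.8 = 9117 W
P_out = η·P_in = 0.77 × 9117 = 7020 W
n_s = 120×50/6 = 1000 rpm; n = 1000×(1−0.0369) = 963 rpm
ω = 2π×963/60 = 100.8 rad/s
τ = P_out/ω = 7020/100.8 = 69.6 N·m

69.6 N·m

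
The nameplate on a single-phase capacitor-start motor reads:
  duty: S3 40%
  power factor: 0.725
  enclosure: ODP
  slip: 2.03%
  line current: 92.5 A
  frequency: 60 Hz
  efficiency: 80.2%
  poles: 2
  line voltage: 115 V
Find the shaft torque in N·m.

P_in = V·I·cosφ = 115 × 92.5 × 0.725 = 7712 W
P_out = η·P_in = 0.802 × 7712 = 6185 W
n_s = 120×60/2 = 3600 rpm; n = 3600×(1−0.0203) = 3527 rpm
ω = 2π×3527/60 = 369.3 rad/s
τ = P_out/ω = 6185/369.3 = 16.7 N·m

16.7 N·m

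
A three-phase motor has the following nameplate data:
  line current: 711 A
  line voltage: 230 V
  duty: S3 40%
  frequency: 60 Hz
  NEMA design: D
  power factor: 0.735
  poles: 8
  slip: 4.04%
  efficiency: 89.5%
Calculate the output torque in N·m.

2060 N·m

P_in = √3·V·I·cosφ = 1.732 × 230 × 711 × 0.735 = 208177 W
P_out = η·P_in = 0.895 × 208177 = 186318 W
n_s = 120×60/8 = 900 rpm; n = 900×(1−0.0404) = 864 rpm
ω = 2π×864/60 = 90.48 rad/s
τ = P_out/ω = 186318/90.48 = 2060 N·m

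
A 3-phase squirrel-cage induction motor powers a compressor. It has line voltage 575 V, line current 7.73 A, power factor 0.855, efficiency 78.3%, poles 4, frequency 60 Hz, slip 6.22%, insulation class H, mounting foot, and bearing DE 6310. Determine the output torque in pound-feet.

P_in = √3·V·I·cosφ = 1.732 × 575 × 7.73 × 0.855 = 6582 W
P_out = η·P_in = 0.783 × 6582 = 5154 W
n_s = 120×60/4 = 1800 rpm; n = 1800×(1−0.0622) = 1688 rpm
ω = 2π×1688/60 = 176.8 rad/s
τ = P_out/ω = 5154/176.8 = 29.15 N·m
In lb·ft: 29.15/1.356 = 21.5 lb·ft

21.5 lb·ft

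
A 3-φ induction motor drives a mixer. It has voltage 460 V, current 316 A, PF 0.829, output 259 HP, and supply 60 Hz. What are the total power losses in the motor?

P_in = √3·V·I·cosφ = 1.732×460×316×0.829 = 208712 W
P_out = 259×746 = 193214 W
Losses = P_in − P_out = 208712 − 193214 = 15498 W

15500 W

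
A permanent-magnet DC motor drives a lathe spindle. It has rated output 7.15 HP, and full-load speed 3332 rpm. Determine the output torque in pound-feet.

P_out = 7.15 × 746 = 5334 W
ω = 2π × 3332/60 = 348.9 rad/s
τ = P_out/ω = 5334/348.9 = 15.29 N·m
In lb·ft: 15.29/1.356 = 11.3 lb·ft

11.3 lb·ft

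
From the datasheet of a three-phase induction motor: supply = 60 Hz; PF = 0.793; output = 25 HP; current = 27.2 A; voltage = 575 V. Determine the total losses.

P_in = √3·V·I·cosφ = 1.732×575×27.2×0.793 = 21481 W
P_out = 25×746 = 18650 W
Losses = P_in − P_out = 21481 − 18650 = 2831 W

2830 W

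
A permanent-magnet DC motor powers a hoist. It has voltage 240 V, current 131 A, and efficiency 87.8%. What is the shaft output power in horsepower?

37 HP

P_in = V·I = 240 × 131 = 31440 W
P_out = η·P_in = 0.878 × 31440 = 27604 W
= 27604/746 = 37 HP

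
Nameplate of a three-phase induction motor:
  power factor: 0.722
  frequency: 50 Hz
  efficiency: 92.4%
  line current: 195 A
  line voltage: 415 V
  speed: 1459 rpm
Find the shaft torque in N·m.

P_in = √3·V·I·cosφ = 1.732 × 415 × 195 × 0.722 = 101197 W
P_out = η·P_in = 0.924 × 101197 = 93506 W
n = 1459 rpm
ω = 2π×1459/60 = 152.8 rad/s
τ = P_out/ω = 93506/152.8 = 612 N·m

612 N·m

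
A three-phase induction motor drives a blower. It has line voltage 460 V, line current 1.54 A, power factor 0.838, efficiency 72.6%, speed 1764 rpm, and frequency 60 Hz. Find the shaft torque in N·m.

P_in = √3·V·I·cosφ = 1.732 × 460 × 1.54 × 0.838 = 1028 W
P_out = η·P_in = 0.726 × 1028 = 746 W
n = 1764 rpm
ω = 2π×1764/60 = 184.7 rad/s
τ = P_out/ω = 746/184.7 = 4.04 N·m

4.04 N·m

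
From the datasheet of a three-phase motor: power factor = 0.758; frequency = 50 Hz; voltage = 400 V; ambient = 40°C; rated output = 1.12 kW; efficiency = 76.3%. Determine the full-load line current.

2.8 A

P_out = 1.12 kW = 1120 W
P_in = P_out / η = 1120 / 0.763 = 1468 W
I_L = P_in / (√3·V_L·cosφ) = 1468 / (1.732 × 400 × 0.758) = 2.8 A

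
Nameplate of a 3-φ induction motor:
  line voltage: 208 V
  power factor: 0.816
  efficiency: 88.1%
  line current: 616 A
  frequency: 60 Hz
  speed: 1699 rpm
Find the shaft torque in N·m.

897 N·m

P_in = √3·V·I·cosφ = 1.732 × 208 × 616 × 0.816 = 181085 W
P_out = η·P_in = 0.881 × 181085 = 159536 W
n = 1699 rpm
ω = 2π×1699/60 = 177.9 rad/s
τ = P_out/ω = 159536/177.9 = 897 N·m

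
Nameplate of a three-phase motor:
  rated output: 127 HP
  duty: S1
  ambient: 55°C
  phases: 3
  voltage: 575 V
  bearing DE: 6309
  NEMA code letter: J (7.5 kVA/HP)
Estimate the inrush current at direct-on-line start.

956 A

S_LR = 7.5 × 127 = 952.5 kVA
I_LR = S_LR/(√3·V_L) = 952500/(1.732×575) = 956 A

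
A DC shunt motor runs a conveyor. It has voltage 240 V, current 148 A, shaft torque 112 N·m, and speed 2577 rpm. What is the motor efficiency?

ω = 2π × 2577/60 = 269.9 rad/s; P_out = τω = 112 × 269.9 = 30229 W
P_in = V·I = 240 × 148 = 35520 W
η = P_out / P_in = 30229 / 35520 = 0.851 = 85.1%

85.1 %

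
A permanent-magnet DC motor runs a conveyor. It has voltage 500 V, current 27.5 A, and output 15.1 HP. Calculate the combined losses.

2490 W

P_in = V·I = 500×27.5 = 13750 W
P_out = 15.1×746 = 11265 W
Losses = P_in − P_out = 13750 − 11265 = 2485 W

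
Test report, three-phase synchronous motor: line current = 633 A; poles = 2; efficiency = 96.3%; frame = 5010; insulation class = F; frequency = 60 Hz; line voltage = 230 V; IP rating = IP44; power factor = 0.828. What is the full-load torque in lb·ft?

P_in = √3·V·I·cosφ = 1.732 × 230 × 633 × 0.828 = 208790 W
P_out = η·P_in = 0.963 × 208790 = 201065 W
n = n_s = 120×60/2 = 3600 rpm (synchronous)
ω = 2π×3600/60 = 377 rad/s
τ = P_out/ω = 201065/377 = 533.3 N·m
In lb·ft: 533.3/1.356 = 393 lb·ft

393 lb·ft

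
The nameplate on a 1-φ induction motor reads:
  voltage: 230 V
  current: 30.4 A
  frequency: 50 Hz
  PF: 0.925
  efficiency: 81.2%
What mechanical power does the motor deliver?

5.25 kW

P_in = V·I·cosφ = 230 × 30.4 × 0.925 = 6468 W
P_out = η·P_in = 0.812 × 6468 = 5252 W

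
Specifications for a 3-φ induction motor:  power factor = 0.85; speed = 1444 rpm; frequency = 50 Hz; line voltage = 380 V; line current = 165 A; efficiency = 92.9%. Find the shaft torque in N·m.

567 N·m

P_in = √3·V·I·cosφ = 1.732 × 380 × 165 × 0.85 = 92307 W
P_out = η·P_in = 0.929 × 92307 = 85753 W
n = 1444 rpm
ω = 2π×1444/60 = 151.2 rad/s
τ = P_out/ω = 85753/151.2 = 567 N·m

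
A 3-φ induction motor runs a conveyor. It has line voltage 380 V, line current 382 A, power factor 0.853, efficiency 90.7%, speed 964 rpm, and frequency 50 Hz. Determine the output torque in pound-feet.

P_in = √3·V·I·cosφ = 1.732 × 380 × 382 × 0.853 = 214459 W
P_out = η·P_in = 0.907 × 214459 = 194514 W
n = 964 rpm
ω = 2π×964/60 = 100.9 rad/s
τ = P_out/ω = 194514/100.9 = 1928 N·m
In lb·ft: 1928/1.356 = 1420 lb·ft

1420 lb·ft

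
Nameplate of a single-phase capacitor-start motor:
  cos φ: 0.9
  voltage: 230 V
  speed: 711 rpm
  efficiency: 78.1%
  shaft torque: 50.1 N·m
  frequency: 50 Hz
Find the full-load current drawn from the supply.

23.1 A

ω = 2π×711/60 = 74.46 rad/s; P_out = τω = 50.1 × 74.46 = 3730 W
P_in = P_out / η = 3730 / 0.781 = 4776 W
I = P_in / (V·cosφ) = 4776 / (230 × 0.9) = 23.1 A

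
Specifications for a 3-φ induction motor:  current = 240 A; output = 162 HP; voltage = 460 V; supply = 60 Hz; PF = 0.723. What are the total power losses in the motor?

17.4 kW

P_in = √3·V·I·cosφ = 1.732×460×240×0.723 = 138247 W
P_out = 162×746 = 120852 W
Losses = P_in − P_out = 138247 − 120852 = 17395 W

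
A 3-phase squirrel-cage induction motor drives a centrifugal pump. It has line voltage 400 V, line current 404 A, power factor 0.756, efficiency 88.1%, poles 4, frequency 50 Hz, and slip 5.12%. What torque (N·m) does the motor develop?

1250 N·m

P_in = √3·V·I·cosφ = 1.732 × 400 × 404 × 0.756 = 211598 W
P_out = η·P_in = 0.881 × 211598 = 186418 W
n_s = 120×50/4 = 1500 rpm; n = 1500×(1−0.0512) = 1423 rpm
ω = 2π×1423/60 = 149 rad/s
τ = P_out/ω = 186418/149 = 1250 N·m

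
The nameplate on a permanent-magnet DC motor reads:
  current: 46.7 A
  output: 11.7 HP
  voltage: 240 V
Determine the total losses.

P_in = V·I = 240×46.7 = 11208 W
P_out = 11.7×746 = 8728 W
Losses = P_in − P_out = 11208 − 8728 = 2480 W

2480 W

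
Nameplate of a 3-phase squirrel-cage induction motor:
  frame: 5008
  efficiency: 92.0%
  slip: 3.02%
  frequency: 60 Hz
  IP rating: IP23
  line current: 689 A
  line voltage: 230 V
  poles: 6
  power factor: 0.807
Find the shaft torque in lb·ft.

P_in = √3·V·I·cosφ = 1.732 × 230 × 689 × 0.807 = 221497 W
P_out = η·P_in = 0.92 × 221497 = 203777 W
n_s = 120×60/6 = 1200 rpm; n = 1200×(1−0.0302) = 1164 rpm
ω = 2π×1164/60 = 121.9 rad/s
τ = P_out/ω = 203777/121.9 = 1672 N·m
In lb·ft: 1672/1.356 = 1230 lb·ft

1230 lb·ft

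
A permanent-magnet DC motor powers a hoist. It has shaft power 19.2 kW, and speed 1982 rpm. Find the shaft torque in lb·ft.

ω = 2π × 1982/60 = 207.6 rad/s
τ = P/ω = 19200/207.6 = 92.49 N·m
In lb·ft: 92.49/1.356 = 68.2 lb·ft

68.2 lb·ft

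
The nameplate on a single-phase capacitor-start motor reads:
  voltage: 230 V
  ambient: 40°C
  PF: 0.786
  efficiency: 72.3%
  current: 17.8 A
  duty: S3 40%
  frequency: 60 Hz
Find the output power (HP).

P_in = V·I·cosφ = 230 × 17.8 × 0.786 = 3218 W
P_out = η·P_in = 0.723 × 3218 = 2327 W
= 2327/746 = 3.12 HP

3.12 HP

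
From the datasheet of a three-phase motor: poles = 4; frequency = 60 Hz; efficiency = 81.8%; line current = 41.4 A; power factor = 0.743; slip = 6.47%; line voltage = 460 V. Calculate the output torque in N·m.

P_in = √3·V·I·cosφ = 1.732 × 460 × 41.4 × 0.743 = 24507 W
P_out = η·P_in = 0.818 × 24507 = 20047 W
n_s = 120×60/4 = 1800 rpm; n = 1800×(1−0.0647) = 1684 rpm
ω = 2π×1684/60 = 176.3 rad/s
τ = P_out/ω = 20047/176.3 = 114 N·m

114 N·m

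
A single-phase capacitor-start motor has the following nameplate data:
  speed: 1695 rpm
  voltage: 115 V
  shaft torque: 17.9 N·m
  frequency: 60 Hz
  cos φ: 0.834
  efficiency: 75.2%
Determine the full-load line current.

44.1 A

ω = 2π×1695/60 = 177.5 rad/s; P_out = τω = 17.9 × 177.5 = 3177 W
P_in = P_out / η = 3177 / 0.752 = 4225 W
I = P_in / (V·cosφ) = 4225 / (115 × 0.834) = 44.1 A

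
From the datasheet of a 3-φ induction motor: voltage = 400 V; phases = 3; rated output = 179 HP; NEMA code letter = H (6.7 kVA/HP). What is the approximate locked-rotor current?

1730 A

S_LR = 6.7 × 179 = 1199.3 kVA
I_LR = S_LR/(√3·V_L) = 1199300/(1.732×400) = 1730 A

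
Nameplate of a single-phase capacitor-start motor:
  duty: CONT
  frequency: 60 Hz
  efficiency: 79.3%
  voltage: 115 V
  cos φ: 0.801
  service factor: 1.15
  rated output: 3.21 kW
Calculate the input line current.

43.9 A

P_out = 3.21 kW = 3210 W
P_in = P_out / η = 3210 / 0.793 = 4048 W
I = P_in / (V·cosφ) = 4048 / (115 × 0.801) = 43.9 A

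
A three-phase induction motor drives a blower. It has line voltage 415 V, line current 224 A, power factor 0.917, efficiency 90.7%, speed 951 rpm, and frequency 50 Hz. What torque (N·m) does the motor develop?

1340 N·m

P_in = √3·V·I·cosφ = 1.732 × 415 × 224 × 0.917 = 147643 W
P_out = η·P_in = 0.907 × 147643 = 133912 W
n = 951 rpm
ω = 2π×951/60 = 99.59 rad/s
τ = P_out/ω = 133912/99.59 = 1340 N·m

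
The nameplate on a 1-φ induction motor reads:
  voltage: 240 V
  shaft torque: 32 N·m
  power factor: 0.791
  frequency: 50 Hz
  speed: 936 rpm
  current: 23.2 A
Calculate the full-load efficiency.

71.2 %

ω = 2π × 936/60 = 98.02 rad/s; P_out = τω = 32 × 98.02 = 3137 W
P_in = V·I·cosφ = 240 × 23.2 × 0.791 = 4404 W
η = P_out / P_in = 3137 / 4404 = 0.712 = 71.2%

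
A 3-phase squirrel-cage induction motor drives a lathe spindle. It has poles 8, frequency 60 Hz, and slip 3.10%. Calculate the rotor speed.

872 rpm

n_s = 120f/p = 120×60/8 = 900 rpm
n = n_s(1 − s) = 900 × (1 − 0.031) = 872 rpm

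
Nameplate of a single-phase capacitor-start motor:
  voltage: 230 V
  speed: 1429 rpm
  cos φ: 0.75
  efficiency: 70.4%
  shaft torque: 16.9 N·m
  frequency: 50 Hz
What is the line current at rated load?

ω = 2π×1429/60 = 149.6 rad/s; P_out = τω = 16.9 × 149.6 = 2528 W
P_in = P_out / η = 2528 / 0.704 = 3591 W
I = P_in / (V·cosφ) = 3591 / (230 × 0.75) = 20.8 A

20.8 A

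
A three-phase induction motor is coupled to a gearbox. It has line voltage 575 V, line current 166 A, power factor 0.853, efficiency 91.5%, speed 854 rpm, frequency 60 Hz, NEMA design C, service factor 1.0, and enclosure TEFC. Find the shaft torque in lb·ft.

P_in = √3·V·I·cosφ = 1.732 × 575 × 166 × 0.853 = 141017 W
P_out = η·P_in = 0.915 × 141017 = 129031 W
n = 854 rpm
ω = 2π×854/60 = 89.43 rad/s
τ = P_out/ω = 129031/89.43 = 1443 N·m
In lb·ft: 1443/1.356 = 1060 lb·ft

1060 lb·ft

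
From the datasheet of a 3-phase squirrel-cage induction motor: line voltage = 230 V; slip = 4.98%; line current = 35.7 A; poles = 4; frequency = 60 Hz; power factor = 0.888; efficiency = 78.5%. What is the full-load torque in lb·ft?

40.8 lb·ft

P_in = √3·V·I·cosφ = 1.732 × 230 × 35.7 × 0.888 = 12629 W
P_out = η·P_in = 0.785 × 12629 = 9914 W
n_s = 120×60/4 = 1800 rpm; n = 1800×(1−0.0498) = 1710 rpm
ω = 2π×1710/60 = 179.1 rad/s
τ = P_out/ω = 9914/179.1 = 55.35 N·m
In lb·ft: 55.35/1.356 = 40.8 lb·ft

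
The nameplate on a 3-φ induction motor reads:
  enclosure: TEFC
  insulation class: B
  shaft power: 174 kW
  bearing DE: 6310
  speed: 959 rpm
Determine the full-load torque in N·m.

1730 N·m

ω = 2π × 959/60 = 100.4 rad/s
τ = P/ω = 174000/100.4 = 1730 N·m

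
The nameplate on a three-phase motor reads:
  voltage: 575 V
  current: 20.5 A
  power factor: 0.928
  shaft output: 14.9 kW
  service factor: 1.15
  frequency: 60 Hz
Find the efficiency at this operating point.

78.6 %

P_out = 14.9 kW = 14900 W
P_in = √3·V_L·I_L·cosφ = 1.732 × 575 × 20.5 × 0.928 = 18946 W
η = P_out / P_in = 14900 / 18946 = 0.786 = 78.6%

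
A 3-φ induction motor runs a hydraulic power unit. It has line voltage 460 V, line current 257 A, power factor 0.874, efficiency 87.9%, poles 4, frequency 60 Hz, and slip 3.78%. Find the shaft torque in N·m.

P_in = √3·V·I·cosφ = 1.732 × 460 × 257 × 0.874 = 178958 W
P_out = η·P_in = 0.879 × 178958 = 157304 W
n_s = 120×60/4 = 1800 rpm; n = 1800×(1−0.0378) = 1732 rpm
ω = 2π×1732/60 = 181.4 rad/s
τ = P_out/ω = 157304/181.4 = 867 N·m

867 N·m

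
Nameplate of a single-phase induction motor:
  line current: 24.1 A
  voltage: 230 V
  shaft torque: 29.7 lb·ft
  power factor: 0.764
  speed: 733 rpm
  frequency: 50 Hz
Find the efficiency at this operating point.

τ = 29.7 lb·ft × 1.356 = 40.27 N·m
ω = 2π × 733/60 = 76.76 rad/s; P_out = τω = 40.27 × 76.76 = 3091 W
P_in = V·I·cosφ = 230 × 24.1 × 0.764 = 4235 W
η = P_out / P_in = 3091 / 4235 = 0.730 = 73.0%

73.0 %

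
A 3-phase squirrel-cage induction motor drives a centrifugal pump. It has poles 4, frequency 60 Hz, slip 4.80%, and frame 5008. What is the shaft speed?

n_s = 120f/p = 120×60/4 = 1800 rpm
n = n_s(1 − s) = 1800 × (1 − 0.048) = 1714 rpm

1714 rpm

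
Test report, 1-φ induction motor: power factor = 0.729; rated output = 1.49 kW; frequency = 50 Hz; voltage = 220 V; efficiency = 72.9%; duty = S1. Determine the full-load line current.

P_out = 1.49 kW = 1490 W
P_in = P_out / η = 1490 / 0.729 = 2044 W
I = P_in / (V·cosφ) = 2044 / (220 × 0.729) = 12.7 A

12.7 A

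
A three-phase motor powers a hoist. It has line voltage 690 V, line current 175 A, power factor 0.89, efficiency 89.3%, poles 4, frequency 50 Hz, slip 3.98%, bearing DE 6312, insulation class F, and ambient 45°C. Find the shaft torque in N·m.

1100 N·m

P_in = √3·V·I·cosφ = 1.732 × 690 × 175 × 0.89 = 186134 W
P_out = η·P_in = 0.893 × 186134 = 166218 W
n_s = 120×50/4 = 1500 rpm; n = 1500×(1−0.0398) = 1440 rpm
ω = 2π×1440/60 = 150.8 rad/s
τ = P_out/ω = 166218/150.8 = 1100 N·m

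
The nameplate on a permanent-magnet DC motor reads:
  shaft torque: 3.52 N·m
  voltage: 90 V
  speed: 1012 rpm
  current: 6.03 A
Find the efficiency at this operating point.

ω = 2π × 1012/60 = 106 rad/s; P_out = τω = 3.52 × 106 = 373 W
P_in = V·I = 90 × 6.03 = 543 W
η = P_out / P_in = 373 / 543 = 0.687 = 68.7%

68.7 %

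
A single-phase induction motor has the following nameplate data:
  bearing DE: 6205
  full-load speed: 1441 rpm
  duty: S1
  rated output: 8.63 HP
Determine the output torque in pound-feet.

P_out = 8.63 × 746 = 6438 W
ω = 2π × 1441/60 = 150.9 rad/s
τ = P_out/ω = 6438/150.9 = 42.66 N·m
In lb·ft: 42.66/1.356 = 31.5 lb·ft

31.5 lb·ft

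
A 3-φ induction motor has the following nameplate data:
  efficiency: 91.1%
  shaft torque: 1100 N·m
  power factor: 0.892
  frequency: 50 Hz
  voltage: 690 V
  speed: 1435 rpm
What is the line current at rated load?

170 A

ω = 2π×1435/60 = 150.3 rad/s; P_out = τω = 1100 × 150.3 = 165330 W
P_in = P_out / η = 165330 / 0.911 = 181482 W
I_L = P_in / (√3·V_L·cosφ) = 181482 / (1.732 × 690 × 0.892) = 170 A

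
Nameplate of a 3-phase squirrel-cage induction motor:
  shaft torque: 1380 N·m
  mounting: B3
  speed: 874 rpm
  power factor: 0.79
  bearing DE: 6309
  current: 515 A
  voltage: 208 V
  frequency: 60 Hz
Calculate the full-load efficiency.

86.2 %

ω = 2π × 874/60 = 91.53 rad/s; P_out = τω = 1380 × 91.53 = 126311 W
P_in = √3·V_L·I_L·cosφ = 1.732 × 208 × 515 × 0.79 = 146570 W
η = P_out / P_in = 126311 / 146570 = 0.862 = 86.2%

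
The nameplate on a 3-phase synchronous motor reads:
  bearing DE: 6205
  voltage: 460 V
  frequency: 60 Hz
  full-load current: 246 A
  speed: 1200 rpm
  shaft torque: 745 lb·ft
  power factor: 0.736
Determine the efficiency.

τ = 745 lb·ft × 1.356 = 1010 N·m
ω = 2π × 1200/60 = 125.7 rad/s; P_out = τω = 1010 × 125.7 = 126957 W
P_in = √3·V_L·I_L·cosφ = 1.732 × 460 × 246 × 0.736 = 144251 W
η = P_out / P_in = 126957 / 144251 = 0.880 = 88.0%

88.0 %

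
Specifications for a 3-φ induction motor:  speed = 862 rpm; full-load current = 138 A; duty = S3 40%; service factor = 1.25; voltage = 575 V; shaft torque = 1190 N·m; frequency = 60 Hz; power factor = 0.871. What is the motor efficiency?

ω = 2π × 862/60 = 90.27 rad/s; P_out = τω = 1190 × 90.27 = 107421 W
P_in = √3·V_L·I_L·cosφ = 1.732 × 575 × 138 × 0.871 = 119705 W
η = P_out / P_in = 107421 / 119705 = 0.897 = 89.7%

89.7 %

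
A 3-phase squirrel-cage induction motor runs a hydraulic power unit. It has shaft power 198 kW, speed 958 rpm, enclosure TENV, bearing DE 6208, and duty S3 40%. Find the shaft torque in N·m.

ω = 2π × 958/60 = 100.3 rad/s
τ = P/ω = 198000/100.3 = 1970 N·m

1970 N·m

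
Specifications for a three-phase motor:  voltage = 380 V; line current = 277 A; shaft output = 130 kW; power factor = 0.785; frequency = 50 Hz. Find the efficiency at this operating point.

90.8 %

P_out = 130 kW = 130000 W
P_in = √3·V_L·I_L·cosφ = 1.732 × 380 × 277 × 0.785 = 143114 W
η = P_out / P_in = 130000 / 143114 = 0.908 = 90.8%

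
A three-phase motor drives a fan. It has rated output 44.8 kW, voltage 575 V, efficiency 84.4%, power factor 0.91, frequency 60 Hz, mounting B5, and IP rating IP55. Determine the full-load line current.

58.6 A

P_out = 44.8 kW = 44800 W
P_in = P_out / η = 44800 / 0.844 = 53081 W
I_L = P_in / (√3·V_L·cosφ) = 53081 / (1.732 × 575 × 0.91) = 58.6 A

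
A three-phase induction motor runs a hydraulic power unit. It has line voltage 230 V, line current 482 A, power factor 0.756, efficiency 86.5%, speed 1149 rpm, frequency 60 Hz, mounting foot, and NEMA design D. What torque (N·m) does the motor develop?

P_in = √3·V·I·cosφ = 1.732 × 230 × 482 × 0.756 = 145159 W
P_out = η·P_in = 0.865 × 145159 = 125563 W
n = 1149 rpm
ω = 2π×1149/60 = 120.3 rad/s
τ = P_out/ω = 125563/120.3 = 1040 N·m

1040 N·m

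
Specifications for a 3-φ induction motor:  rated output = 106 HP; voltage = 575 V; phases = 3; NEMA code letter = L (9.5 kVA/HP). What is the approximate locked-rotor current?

1010 A

S_LR = 9.5 × 106 = 1007 kVA
I_LR = S_LR/(√3·V_L) = 1007000/(1.732×575) = 1010 A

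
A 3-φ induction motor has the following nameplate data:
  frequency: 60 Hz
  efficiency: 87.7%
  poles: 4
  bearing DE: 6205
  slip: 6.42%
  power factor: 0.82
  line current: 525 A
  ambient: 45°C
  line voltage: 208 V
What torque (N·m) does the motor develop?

P_in = √3·V·I·cosφ = 1.732 × 208 × 525 × 0.82 = 155090 W
P_out = η·P_in = 0.877 × 155090 = 136014 W
n_s = 120×60/4 = 1800 rpm; n = 1800×(1−0.0642) = 1684 rpm
ω = 2π×1684/60 = 176.3 rad/s
τ = P_out/ω = 136014/176.3 = 771 N·m

771 N·m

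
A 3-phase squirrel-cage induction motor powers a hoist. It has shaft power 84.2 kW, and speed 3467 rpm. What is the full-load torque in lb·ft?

ω = 2π × 3467/60 = 363.1 rad/s
τ = P/ω = 84200/363.1 = 231.9 N·m
In lb·ft: 231.9/1.356 = 171 lb·ft

171 lb·ft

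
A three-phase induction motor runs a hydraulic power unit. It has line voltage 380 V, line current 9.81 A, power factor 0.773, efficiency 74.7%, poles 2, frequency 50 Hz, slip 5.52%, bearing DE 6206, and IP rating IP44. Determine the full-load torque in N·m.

P_in = √3·V·I·cosφ = 1.732 × 380 × 9.81 × 0.773 = 4991 W
P_out = η·P_in = 0.747 × 4991 = 3728 W
n_s = 120×50/2 = 3000 rpm; n = 3000×(1−0.0552) = 2834 rpm
ω = 2π×2834/60 = 296.8 rad/s
τ = P_out/ω = 3728/296.8 = 12.6 N·m

12.6 N·m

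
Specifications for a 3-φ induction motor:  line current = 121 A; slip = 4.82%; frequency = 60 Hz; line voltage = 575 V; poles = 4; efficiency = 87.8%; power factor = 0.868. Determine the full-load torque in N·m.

512 N·m

P_in = √3·V·I·cosφ = 1.732 × 575 × 121 × 0.868 = 104597 W
P_out = η·P_in = 0.878 × 104597 = 91836 W
n_s = 120×60/4 = 1800 rpm; n = 1800×(1−0.0482) = 1713 rpm
ω = 2π×1713/60 = 179.4 rad/s
τ = P_out/ω = 91836/179.4 = 512 N·m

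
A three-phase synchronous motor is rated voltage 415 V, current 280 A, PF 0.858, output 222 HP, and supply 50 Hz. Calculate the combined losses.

P_in = √3·V·I·cosφ = 1.732×415×280×0.858 = 172680 W
P_out = 222×746 = 165612 W
Losses = P_in − P_out = 172680 − 165612 = 7068 W

7070 W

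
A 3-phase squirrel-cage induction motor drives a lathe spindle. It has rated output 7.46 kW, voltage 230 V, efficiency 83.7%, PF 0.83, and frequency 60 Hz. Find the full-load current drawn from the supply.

27 A

P_out = 7.46 kW = 7460 W
P_in = P_out / η = 7460 / 0.837 = 8913 W
I_L = P_in / (√3·V_L·cosφ) = 8913 / (1.732 × 230 × 0.83) = 27 A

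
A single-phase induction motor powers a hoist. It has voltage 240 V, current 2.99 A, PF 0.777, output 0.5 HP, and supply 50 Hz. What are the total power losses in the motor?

P_in = V·I·cosφ = 240×2.99×0.777 = 558 W
P_out = 0.5×746 = 373 W
Losses = P_in − P_out = 558 − 373 = 185 W

185 W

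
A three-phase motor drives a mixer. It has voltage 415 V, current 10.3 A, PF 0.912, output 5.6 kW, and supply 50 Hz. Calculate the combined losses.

P_in = √3·V·I·cosφ = 1.732×415×10.3×0.912 = 6752 W
P_out = 5600 W
Losses = P_in − P_out = 6752 − 5600 = 1152 W

1.15 kW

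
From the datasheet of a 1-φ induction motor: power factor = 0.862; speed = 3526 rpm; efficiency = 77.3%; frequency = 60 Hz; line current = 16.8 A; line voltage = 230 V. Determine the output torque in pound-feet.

P_in = V·I·cosφ = 230 × 16.8 × 0.862 = 3331 W
P_out = η·P_in = 0.773 × 3331 = 2575 W
n = 3526 rpm
ω = 2π×3526/60 = 369.2 rad/s
τ = P_out/ω = 2575/369.2 = 6.975 N·m
In lb·ft: 6.975/1.356 = 5.14 lb·ft

5.14 lb·ft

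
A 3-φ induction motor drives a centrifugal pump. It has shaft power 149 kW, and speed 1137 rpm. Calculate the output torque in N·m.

ω = 2π × 1137/60 = 119.1 rad/s
τ = P/ω = 149000/119.1 = 1250 N·m

1250 N·m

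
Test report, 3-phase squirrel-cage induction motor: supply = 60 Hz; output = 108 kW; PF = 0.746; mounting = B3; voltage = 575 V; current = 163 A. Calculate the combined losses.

13.1 kW

P_in = √3·V·I·cosφ = 1.732×575×163×0.746 = 121099 W
P_out = 108000 W
Losses = P_in − P_out = 121099 − 108000 = 13099 W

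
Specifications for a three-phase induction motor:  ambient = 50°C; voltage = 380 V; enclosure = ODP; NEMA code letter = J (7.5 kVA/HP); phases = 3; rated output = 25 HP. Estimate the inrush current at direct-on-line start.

285 A

S_LR = 7.5 × 25 = 187.5 kVA
I_LR = S_LR/(√3·V_L) = 187500/(1.732×380) = 285 A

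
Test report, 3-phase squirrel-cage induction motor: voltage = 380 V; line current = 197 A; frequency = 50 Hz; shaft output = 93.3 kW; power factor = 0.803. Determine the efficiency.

89.6 %

P_out = 93.3 kW = 93300 W
P_in = √3·V_L·I_L·cosφ = 1.732 × 380 × 197 × 0.803 = 104115 W
η = P_out / P_in = 93300 / 104115 = 0.896 = 89.6%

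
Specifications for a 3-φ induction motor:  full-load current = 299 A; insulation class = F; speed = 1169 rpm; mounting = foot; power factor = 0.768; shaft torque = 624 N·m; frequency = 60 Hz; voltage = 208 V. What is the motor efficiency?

ω = 2π × 1169/60 = 122.4 rad/s; P_out = τω = 624 × 122.4 = 76378 W
P_in = √3·V_L·I_L·cosφ = 1.732 × 208 × 299 × 0.768 = 82726 W
η = P_out / P_in = 76378 / 82726 = 0.923 = 92.3%

92.3 %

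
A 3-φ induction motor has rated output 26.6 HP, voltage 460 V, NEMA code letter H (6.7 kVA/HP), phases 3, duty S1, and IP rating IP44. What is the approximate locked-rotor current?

224 A

S_LR = 6.7 × 26.6 = 178.22 kVA
I_LR = S_LR/(√3·V_L) = 178220/(1.732×460) = 224 A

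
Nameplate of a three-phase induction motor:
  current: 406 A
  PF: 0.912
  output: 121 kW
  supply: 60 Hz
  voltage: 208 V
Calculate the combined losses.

P_in = √3·V·I·cosφ = 1.732×208×406×0.912 = 133393 W
P_out = 121000 W
Losses = P_in − P_out = 133393 − 121000 = 12393 W

12.4 kW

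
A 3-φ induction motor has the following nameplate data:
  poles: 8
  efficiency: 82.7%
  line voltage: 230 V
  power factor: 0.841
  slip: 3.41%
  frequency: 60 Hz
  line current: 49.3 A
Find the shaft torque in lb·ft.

111 lb·ft

P_in = √3·V·I·cosφ = 1.732 × 230 × 49.3 × 0.841 = 16517 W
P_out = η·P_in = 0.827 × 16517 = 13660 W
n_s = 120×60/8 = 900 rpm; n = 900×(1−0.0341) = 869 rpm
ω = 2π×869/60 = 91 rad/s
τ = P_out/ω = 13660/91 = 150.1 N·m
In lb·ft: 150.1/1.356 = 111 lb·ft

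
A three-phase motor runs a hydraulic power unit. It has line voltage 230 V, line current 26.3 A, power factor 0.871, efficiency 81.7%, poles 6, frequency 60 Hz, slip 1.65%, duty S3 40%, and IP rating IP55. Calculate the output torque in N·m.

P_in = √3·V·I·cosφ = 1.732 × 230 × 26.3 × 0.871 = 9125 W
P_out = η·P_in = 0.817 × 9125 = 7455 W
n_s = 120×60/6 = 1200 rpm; n = 1200×(1−0.0165) = 1180 rpm
ω = 2π×1180/60 = 123.6 rad/s
τ = P_out/ω = 7455/123.6 = 60.3 N·m

60.3 N·m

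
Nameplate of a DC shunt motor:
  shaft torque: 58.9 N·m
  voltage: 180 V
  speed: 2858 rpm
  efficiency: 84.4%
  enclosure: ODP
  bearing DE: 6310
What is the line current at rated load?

ω = 2π×2858/60 = 299.3 rad/s; P_out = τω = 58.9 × 299.3 = 17629 W
P_in = P_out / η = 17629 / 0.844 = 20887 W
I = P_in / V = 20887 / 180 = 116 A

116 A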